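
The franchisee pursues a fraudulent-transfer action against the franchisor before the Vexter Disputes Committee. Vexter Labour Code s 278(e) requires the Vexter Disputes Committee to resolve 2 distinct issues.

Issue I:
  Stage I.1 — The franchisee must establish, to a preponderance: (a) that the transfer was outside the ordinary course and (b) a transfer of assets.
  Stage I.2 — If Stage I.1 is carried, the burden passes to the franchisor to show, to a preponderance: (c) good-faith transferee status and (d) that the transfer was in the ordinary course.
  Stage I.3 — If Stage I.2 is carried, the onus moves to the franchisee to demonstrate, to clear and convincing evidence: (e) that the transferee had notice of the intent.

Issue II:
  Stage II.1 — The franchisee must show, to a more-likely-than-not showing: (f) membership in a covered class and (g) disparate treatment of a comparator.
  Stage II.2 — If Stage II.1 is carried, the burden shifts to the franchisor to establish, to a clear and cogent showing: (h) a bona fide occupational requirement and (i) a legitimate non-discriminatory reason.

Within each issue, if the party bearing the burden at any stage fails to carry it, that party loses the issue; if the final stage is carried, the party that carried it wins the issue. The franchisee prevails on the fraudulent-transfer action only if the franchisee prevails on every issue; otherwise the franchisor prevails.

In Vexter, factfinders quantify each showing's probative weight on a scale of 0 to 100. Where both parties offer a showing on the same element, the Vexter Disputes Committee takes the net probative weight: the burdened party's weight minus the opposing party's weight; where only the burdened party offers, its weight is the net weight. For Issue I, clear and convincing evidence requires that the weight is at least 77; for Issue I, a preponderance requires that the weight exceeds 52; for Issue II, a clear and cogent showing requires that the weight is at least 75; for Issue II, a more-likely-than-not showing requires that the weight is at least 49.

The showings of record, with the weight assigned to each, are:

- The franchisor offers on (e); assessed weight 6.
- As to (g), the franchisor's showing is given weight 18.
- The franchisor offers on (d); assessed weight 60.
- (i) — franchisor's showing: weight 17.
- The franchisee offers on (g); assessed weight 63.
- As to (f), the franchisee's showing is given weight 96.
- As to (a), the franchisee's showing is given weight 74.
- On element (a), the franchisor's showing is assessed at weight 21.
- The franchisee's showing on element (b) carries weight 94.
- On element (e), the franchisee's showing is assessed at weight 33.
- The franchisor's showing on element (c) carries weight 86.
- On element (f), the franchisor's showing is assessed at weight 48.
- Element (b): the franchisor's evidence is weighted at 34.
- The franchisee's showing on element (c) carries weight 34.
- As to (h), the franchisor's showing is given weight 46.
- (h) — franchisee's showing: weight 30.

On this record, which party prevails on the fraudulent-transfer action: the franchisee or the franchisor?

— Issue I —
Stage I.1 (franchisee, a preponderance, weight exceeds 52): (a) net 74−21=53 > 52 — meets; (b) net 94−34=60 > 52 — meets.
  The franchisee carries Stage I.1; the franchisor now bears the burden.
Stage I.2 (franchisor, a preponderance, weight exceeds 52): (c) net 86−34=52 ≤ 52 — fails; (d) 60 > 52 — meets.
  The franchisor does not carry Stage I.2.
The analysis ends at Stage I.2; the franchisee prevails on this issue.
— Issue II —
At Stage II.1 the franchisee must meet a more-likely-than-not showing (weight is at least 49): on (f) the weight is 96 less the opposing 48 gives net 48, < 49, so (f) does not meet the standard; on (g) the weight is 63 less the opposing 18 gives net 45, which does not reach 49, so (g) does not meet the standard.
  Not every element is met, so the franchisee fails to carry Stage II.1.
So the franchisor prevails on this issue.
Per-issue: Issue I → franchisee; Issue II → franchisor. The franchisee must prevail on every issue; overall, the franchisor prevails.

franchisor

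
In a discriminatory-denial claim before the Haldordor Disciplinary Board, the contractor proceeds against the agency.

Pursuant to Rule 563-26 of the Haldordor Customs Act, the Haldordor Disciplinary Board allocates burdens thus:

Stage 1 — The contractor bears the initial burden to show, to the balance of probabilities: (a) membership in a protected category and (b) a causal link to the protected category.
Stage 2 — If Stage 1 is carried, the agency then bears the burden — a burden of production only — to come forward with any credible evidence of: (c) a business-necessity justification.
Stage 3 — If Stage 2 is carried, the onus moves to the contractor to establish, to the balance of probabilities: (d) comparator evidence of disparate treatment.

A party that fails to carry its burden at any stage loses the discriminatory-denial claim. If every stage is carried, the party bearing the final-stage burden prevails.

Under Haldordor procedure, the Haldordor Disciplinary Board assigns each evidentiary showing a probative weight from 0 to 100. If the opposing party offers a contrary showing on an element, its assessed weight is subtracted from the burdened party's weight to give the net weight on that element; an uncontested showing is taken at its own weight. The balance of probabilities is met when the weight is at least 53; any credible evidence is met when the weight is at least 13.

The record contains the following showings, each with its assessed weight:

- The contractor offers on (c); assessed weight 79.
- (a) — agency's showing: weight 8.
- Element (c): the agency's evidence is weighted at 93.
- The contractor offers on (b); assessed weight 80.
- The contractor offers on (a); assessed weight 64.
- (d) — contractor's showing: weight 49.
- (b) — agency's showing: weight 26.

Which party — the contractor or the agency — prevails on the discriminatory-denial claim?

Stage 1 — burden on contractor; standard: the balance of probabilities (weight is at least 53).
    (a): 64 − 8 = 56 ≥ 53 [met]
    (b): 80 − 26 = 54 ≥ 53 [met]
  The contractor carries Stage 1; the agency now bears the burden.
Stage 2 — burden on agency; standard: any credible evidence (weight is at least 13).
    (c): 93 − 79 = 14 ≥ 13 [met]
  The agency carries Stage 2; the contractor now bears the burden.
Stage 3 — burden on contractor; standard: the balance of probabilities (weight is at least 53).
    (d): 49 < 53 [not met]
  Not every element is met, so the contractor fails to carry Stage 3.
The agency prevails.

agency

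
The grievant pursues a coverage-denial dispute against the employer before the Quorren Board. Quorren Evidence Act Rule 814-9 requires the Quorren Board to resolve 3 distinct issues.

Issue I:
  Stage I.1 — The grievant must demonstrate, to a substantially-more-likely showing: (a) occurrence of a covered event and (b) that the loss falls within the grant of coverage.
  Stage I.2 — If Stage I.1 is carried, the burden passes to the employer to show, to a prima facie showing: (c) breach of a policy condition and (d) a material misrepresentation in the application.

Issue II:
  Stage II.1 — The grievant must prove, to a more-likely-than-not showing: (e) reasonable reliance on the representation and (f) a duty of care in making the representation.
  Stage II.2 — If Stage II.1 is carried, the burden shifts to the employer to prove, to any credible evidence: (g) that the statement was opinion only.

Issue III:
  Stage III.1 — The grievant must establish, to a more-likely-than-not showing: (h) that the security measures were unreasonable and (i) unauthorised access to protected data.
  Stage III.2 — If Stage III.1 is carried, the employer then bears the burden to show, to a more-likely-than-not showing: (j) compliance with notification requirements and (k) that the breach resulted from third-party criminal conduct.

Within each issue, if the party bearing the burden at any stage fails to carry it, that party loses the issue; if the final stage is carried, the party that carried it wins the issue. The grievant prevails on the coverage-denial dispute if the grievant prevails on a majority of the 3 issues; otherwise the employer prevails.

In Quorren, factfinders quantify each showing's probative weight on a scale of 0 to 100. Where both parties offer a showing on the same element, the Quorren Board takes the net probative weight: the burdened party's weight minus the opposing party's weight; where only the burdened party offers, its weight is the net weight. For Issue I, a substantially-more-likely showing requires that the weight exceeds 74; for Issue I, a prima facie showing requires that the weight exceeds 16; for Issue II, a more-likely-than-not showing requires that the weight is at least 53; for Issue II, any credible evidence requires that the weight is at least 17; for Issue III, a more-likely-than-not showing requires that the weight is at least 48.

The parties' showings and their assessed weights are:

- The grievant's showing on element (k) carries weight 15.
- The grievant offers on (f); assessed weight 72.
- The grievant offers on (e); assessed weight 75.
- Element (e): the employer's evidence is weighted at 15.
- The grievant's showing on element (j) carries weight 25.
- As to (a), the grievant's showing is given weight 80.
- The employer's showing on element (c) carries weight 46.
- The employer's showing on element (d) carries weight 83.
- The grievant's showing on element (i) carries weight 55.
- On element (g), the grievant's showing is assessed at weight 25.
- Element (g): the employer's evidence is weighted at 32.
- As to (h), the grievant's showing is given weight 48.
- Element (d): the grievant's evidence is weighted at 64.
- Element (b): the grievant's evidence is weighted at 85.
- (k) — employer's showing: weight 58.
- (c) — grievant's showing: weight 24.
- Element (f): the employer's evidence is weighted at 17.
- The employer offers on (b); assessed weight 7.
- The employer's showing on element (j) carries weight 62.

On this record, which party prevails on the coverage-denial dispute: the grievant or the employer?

— Issue I —
Stage I.1 (grievant, a substantially-more-likely showing, weight exceeds 74): (a) 80 > 74 — meets; (b) net 85−7=78 > 74 — meets.
  Stage I.1 is satisfied; the onus moves to the employer.
Stage I.2 (employer, a prima facie showing, weight exceeds 16): (c) net 46−24=22 > 16 — meets; (d) net 83−64=19 > 16 — meets.
  Stage I.2 carried; the final stage is satisfied.
With every stage satisfied, the employer prevails on this issue.
— Issue II —
Stage II.1 (grievant, a more-likely-than-not showing, weight is at least 53): (e) net 75−15=60 ≥ 53 — meets; (f) net 72−17=55 ≥ 53 — meets.
  The grievant carries Stage II.1; the employer now bears the burden.
Stage II.2 (employer, any credible evidence, weight is at least 17): (g) net 32−25=7 < 17 — fails.
  Not every element is met, so the employer fails to carry Stage II.2.
The grievant prevails on this issue.
— Issue III —
At Stage III.1 the grievant must meet a more-likely-than-not showing (weight is at least 48): on (h) the weight is 48, ≥ 48, so (h) meets the standard; on (i) the weight is 55, ≥ 48, so (i) meets the standard.
  The grievant carries Stage III.1; the employer now bears the burden.
At Stage III.2 the employer must meet a more-likely-than-not showing (weight is at least 48): on (j) the weight is 62 less the opposing 25 gives net 37, which does not reach 48, so (j) does not meet the standard; on (k) the weight is 58 less the opposing 15 gives net 43, which does not reach 48, so (k) does not meet the standard.
  The employer does not carry Stage III.2.
The grievant prevails on this issue.
Per-issue: Issue I → employer; Issue II → grievant; Issue III → grievant. The grievant must prevail on a majority of issues; overall, the grievant prevails.

grievant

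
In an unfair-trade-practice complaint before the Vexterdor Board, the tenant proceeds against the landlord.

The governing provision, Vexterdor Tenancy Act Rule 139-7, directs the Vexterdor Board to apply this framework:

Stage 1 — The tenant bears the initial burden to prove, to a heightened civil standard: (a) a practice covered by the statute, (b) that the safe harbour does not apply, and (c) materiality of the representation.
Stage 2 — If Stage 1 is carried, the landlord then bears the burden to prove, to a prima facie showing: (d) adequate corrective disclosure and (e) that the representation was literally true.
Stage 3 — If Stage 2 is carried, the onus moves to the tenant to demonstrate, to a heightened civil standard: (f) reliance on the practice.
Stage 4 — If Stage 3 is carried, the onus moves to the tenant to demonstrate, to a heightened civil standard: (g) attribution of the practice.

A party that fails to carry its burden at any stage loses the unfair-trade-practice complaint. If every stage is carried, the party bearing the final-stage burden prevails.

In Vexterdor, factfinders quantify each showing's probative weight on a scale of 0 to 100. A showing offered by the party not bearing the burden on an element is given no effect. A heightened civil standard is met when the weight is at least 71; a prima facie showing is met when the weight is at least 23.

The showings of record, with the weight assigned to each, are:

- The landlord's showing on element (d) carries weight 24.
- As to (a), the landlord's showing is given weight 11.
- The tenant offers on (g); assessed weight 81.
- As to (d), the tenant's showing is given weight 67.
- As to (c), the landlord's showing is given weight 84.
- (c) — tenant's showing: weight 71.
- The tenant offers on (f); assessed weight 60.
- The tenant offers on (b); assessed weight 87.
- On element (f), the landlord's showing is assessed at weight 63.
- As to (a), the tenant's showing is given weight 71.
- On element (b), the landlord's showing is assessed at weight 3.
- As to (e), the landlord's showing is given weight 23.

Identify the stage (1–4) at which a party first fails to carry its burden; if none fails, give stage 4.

Stage 1 (tenant, a heightened civil standard, weight is at least 71): (a) 71 (landlord's 11 disregarded) ≥ 71 — meets; (b) 87 (landlord's 3 disregarded) ≥ 71 — meets; (c) 71 (landlord's 84 disregarded) ≥ 71 — meets.
  Stage 1 is satisfied; the onus moves to the landlord.
Stage 2 (landlord, a prima facie showing, weight is at least 23): (d) 24 (tenant's 67 disregarded) ≥ 23 — meets; (e) 23 ≥ 23 — meets.
  Stage 2 is satisfied; the onus moves to the tenant.
Stage 3 (tenant, a heightened civil standard, weight is at least 71): (f) 60 (landlord's 63 disregarded) < 71 — fails.
  The tenant does not carry Stage 3.
The analysis ends at Stage 3; the landlord prevails.

stage 3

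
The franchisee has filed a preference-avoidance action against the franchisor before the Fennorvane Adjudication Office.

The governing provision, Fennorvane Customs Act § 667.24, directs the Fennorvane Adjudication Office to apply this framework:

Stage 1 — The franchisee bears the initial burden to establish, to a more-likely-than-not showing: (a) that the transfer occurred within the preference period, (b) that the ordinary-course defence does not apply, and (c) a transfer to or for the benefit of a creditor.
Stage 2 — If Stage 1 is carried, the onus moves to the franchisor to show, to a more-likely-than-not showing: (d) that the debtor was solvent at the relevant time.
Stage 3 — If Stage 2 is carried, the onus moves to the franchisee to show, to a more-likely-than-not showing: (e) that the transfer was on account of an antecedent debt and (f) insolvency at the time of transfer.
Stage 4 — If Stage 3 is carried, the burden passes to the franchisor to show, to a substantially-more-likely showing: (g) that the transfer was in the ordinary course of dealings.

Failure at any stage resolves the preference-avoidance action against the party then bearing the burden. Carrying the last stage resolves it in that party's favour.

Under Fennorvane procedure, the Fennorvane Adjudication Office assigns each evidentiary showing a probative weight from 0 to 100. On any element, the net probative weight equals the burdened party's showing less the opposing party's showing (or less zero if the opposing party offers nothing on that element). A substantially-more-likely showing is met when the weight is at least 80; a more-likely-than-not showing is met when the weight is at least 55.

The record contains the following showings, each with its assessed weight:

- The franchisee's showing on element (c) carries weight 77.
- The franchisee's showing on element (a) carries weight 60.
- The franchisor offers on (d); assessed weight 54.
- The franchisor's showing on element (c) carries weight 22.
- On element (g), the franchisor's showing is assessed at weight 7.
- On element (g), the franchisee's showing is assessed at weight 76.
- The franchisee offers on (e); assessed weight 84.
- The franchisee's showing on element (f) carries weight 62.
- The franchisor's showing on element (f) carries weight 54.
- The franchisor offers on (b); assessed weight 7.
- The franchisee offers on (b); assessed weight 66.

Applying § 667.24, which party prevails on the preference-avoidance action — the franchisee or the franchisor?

At Stage 1 the franchisee must meet a more-likely-than-not showing (weight is at least 55): on (a) the weight is 60, which does reach 55, so (a) meets the standard; on (b) the weight is 66 less the opposing 7 gives net 59, ≥ 55, so (b) meets the standard; on (c) the weight is 77 less the opposing 22 gives net 55, ≥ 55, so (c) meets the standard.
  All elements met. The burden passes to the franchisor.
At Stage 2 the franchisor must meet a more-likely-than-not showing (weight is at least 55): on (d) the weight is 54, which does not reach 55, so (d) does not meet the standard.
  Stage 2 not carried; the franchisor fails its burden.
The analysis ends at Stage 2; the franchisee prevails.

franchisee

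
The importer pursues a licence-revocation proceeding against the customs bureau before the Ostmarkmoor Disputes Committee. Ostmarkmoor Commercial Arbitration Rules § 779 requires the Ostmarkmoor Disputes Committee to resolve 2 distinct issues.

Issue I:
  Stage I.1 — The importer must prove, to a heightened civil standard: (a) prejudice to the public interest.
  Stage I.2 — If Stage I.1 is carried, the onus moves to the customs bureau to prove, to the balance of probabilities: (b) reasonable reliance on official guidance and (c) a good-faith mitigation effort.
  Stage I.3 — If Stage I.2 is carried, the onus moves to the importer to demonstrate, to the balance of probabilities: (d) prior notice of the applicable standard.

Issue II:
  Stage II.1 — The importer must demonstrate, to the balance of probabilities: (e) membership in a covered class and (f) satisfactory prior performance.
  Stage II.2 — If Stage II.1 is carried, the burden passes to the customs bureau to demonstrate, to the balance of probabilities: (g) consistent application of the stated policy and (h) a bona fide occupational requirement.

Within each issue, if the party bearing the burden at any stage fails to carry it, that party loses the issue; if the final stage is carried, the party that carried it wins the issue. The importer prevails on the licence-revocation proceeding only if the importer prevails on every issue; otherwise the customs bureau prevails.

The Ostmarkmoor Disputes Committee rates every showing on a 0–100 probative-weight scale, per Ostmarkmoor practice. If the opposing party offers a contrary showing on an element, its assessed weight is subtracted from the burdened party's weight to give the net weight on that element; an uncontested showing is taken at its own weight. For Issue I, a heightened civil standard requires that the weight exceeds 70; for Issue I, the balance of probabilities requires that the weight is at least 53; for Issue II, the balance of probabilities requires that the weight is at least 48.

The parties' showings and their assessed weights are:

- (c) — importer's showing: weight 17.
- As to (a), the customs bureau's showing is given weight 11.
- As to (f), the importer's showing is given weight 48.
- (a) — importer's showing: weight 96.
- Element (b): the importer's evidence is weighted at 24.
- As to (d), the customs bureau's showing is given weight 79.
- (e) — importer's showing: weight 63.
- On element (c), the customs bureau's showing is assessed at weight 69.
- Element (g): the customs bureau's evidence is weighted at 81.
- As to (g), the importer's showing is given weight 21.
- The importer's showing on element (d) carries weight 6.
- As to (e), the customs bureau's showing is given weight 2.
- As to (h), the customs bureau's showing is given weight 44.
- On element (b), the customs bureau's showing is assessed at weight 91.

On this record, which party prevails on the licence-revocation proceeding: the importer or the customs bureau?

importer

— Issue I —
Stage I.1 (importer, a heightened civil standard, weight exceeds 70): (a) net 96−11=85 > 70 — meets.
  Stage I.1 is satisfied; the onus moves to the customs bureau.
Stage I.2 (customs bureau, the balance of probabilities, weight is at least 53): (b) net 91−24=67 ≥ 53 — meets; (c) net 69−17=52 < 53 — fails.
  Stage I.2 not carried; the customs bureau fails its burden.
The importer prevails on this issue.
— Issue II —
Stage II.1 (importer, the balance of probabilities, weight is at least 48): (e) net 63−2=61 ≥ 48 — meets; (f) 48 ≥ 48 — meets.
  All elements met. The burden passes to the customs bureau.
Stage II.2 (customs bureau, the balance of probabilities, weight is at least 48): (g) net 81−21=60 ≥ 48 — meets; (h) 44 < 48 — fails.
  Not every element is met, so the customs bureau fails to carry Stage II.2.
The analysis ends at Stage II.2; the importer prevails on this issue.
Per-issue: Issue I → importer; Issue II → importer. The importer must prevail on every issue; overall, the importer prevails.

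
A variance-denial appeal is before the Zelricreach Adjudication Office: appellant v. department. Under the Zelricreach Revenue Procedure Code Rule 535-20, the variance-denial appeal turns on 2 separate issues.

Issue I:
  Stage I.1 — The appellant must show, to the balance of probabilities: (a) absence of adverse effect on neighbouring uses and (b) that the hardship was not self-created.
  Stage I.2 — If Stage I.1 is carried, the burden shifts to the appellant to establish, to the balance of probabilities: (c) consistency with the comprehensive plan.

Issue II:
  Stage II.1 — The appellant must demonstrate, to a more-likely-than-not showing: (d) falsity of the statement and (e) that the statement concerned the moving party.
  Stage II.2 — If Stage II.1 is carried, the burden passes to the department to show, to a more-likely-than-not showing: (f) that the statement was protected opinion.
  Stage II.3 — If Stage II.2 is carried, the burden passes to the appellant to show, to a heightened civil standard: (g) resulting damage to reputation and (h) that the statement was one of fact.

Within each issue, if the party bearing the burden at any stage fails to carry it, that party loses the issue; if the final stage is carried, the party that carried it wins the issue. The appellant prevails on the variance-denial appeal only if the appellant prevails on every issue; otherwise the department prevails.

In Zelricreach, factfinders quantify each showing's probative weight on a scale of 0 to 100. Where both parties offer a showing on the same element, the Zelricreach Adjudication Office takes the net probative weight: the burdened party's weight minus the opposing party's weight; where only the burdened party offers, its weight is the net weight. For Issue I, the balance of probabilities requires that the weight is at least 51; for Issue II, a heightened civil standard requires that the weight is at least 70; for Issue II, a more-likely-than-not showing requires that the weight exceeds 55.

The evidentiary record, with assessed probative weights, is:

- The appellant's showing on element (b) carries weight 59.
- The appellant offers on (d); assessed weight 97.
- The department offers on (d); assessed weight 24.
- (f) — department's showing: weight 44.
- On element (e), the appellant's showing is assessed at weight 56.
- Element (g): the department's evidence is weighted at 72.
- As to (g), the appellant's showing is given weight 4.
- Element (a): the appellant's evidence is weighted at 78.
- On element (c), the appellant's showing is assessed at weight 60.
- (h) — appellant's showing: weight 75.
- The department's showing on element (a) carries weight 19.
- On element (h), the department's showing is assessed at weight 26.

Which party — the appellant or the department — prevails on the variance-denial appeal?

appellant

— Issue I —
Stage I.1 (appellant, the balance of probabilities, weight is at least 51): (a) net 78−19=59 ≥ 51 — meets; (b) 59 ≥ 51 — meets.
  Stage I.1 carried; the burden remains with the appellant.
Stage I.2 (appellant, the balance of probabilities, weight is at least 51): (c) 60 ≥ 51 — meets.
  The appellant carries the last stage.
All stages carried — the appellant prevails on this issue.
— Issue II —
At Stage II.1 the appellant must meet a more-likely-than-not showing (weight exceeds 55): on (d) the weight is 97 less the opposing 24 gives net 73, which does exceed 55, so (d) meets the standard; on (e) the weight is 56, which does exceed 55, so (e) meets the standard.
  The appellant carries Stage II.1; the department now bears the burden.
At Stage II.2 the department must meet a more-likely-than-not showing (weight exceeds 55): on (f) the weight is 44, which does not exceed 55, so (f) does not meet the standard.
  Stage II.2 not carried; the department fails its burden.
So the appellant prevails on this issue.
Per-issue: Issue I → appellant; Issue II → appellant. The appellant must prevail on every issue; overall, the appellant prevails.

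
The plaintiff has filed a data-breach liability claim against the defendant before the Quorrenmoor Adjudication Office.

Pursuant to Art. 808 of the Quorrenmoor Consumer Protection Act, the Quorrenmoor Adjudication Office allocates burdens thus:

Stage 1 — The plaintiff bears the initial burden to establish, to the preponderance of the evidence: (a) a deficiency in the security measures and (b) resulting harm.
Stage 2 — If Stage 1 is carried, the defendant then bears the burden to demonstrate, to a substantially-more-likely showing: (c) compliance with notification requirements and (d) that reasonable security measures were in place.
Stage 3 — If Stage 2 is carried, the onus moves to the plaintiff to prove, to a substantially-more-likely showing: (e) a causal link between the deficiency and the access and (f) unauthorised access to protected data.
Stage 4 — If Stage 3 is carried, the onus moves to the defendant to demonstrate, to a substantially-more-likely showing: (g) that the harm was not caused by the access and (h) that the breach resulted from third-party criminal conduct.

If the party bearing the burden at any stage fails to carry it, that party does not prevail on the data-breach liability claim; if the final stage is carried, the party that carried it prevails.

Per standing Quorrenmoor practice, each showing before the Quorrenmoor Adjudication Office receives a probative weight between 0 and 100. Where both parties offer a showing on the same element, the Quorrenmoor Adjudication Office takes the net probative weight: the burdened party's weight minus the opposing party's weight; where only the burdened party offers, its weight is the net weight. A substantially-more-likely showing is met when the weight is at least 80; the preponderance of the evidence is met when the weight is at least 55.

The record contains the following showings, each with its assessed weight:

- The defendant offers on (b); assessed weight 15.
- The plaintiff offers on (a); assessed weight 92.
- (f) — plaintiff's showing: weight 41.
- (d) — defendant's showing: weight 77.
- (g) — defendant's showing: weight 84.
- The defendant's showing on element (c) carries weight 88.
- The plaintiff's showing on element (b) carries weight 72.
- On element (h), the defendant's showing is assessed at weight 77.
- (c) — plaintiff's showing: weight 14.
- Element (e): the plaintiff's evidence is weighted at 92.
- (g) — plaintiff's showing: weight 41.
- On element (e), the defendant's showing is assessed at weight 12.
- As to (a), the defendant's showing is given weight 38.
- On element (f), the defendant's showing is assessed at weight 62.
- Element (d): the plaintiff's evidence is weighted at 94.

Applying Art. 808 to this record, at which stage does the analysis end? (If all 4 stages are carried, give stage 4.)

Stage 1 (plaintiff, the preponderance of the evidence, weight is at least 55): (a) net 92−38=54 < 55 — fails; (b) net 72−15=57 ≥ 55 — meets.
  The plaintiff does not carry Stage 1.
The analysis ends at Stage 1; the defendant prevails.

stage 1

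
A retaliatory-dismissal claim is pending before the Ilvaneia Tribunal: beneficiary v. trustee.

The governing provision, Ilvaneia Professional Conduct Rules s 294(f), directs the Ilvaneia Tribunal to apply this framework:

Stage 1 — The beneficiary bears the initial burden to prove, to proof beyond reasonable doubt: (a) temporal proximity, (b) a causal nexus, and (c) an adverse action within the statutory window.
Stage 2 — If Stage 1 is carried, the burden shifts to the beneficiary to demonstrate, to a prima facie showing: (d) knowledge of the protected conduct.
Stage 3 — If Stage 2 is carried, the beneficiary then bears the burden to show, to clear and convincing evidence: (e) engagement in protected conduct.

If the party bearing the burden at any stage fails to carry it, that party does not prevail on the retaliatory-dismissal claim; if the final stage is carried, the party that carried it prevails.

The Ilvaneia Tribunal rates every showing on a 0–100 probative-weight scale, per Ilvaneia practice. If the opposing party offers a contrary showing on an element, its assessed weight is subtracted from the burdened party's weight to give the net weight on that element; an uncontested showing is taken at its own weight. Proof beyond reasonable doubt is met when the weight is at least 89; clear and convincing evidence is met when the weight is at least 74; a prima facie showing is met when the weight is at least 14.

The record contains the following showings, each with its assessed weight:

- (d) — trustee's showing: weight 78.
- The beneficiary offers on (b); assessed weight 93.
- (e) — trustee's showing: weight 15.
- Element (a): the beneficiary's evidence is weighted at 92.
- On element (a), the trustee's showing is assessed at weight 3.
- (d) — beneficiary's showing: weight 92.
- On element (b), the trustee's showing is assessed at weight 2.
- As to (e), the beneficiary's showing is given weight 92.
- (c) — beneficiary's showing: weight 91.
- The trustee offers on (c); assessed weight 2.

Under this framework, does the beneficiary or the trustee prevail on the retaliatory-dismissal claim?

beneficiary

Stage 1 — burden on beneficiary; standard: proof beyond reasonable doubt (weight is at least 89).
    (a): 92 − 3 = 89 ≥ 89 [met]
    (b): 93 − 2 = 91 ≥ 89 [met]
    (c): 91 − 2 = 89 ≥ 89 [met]
  All elements met. The beneficiary retains the burden for Stage 2.
Stage 2 — burden on beneficiary; standard: a prima facie showing (weight is at least 14).
    (d): 92 − 78 = 14 ≥ 14 [met]
  Stage 2 carried; the burden remains with the beneficiary.
Stage 3 — burden on beneficiary; standard: clear and convincing evidence (weight is at least 74).
    (e): 92 − 15 = 77 ≥ 74 [met]
  All elements met at the final stage.
All stages carried — the beneficiary prevails.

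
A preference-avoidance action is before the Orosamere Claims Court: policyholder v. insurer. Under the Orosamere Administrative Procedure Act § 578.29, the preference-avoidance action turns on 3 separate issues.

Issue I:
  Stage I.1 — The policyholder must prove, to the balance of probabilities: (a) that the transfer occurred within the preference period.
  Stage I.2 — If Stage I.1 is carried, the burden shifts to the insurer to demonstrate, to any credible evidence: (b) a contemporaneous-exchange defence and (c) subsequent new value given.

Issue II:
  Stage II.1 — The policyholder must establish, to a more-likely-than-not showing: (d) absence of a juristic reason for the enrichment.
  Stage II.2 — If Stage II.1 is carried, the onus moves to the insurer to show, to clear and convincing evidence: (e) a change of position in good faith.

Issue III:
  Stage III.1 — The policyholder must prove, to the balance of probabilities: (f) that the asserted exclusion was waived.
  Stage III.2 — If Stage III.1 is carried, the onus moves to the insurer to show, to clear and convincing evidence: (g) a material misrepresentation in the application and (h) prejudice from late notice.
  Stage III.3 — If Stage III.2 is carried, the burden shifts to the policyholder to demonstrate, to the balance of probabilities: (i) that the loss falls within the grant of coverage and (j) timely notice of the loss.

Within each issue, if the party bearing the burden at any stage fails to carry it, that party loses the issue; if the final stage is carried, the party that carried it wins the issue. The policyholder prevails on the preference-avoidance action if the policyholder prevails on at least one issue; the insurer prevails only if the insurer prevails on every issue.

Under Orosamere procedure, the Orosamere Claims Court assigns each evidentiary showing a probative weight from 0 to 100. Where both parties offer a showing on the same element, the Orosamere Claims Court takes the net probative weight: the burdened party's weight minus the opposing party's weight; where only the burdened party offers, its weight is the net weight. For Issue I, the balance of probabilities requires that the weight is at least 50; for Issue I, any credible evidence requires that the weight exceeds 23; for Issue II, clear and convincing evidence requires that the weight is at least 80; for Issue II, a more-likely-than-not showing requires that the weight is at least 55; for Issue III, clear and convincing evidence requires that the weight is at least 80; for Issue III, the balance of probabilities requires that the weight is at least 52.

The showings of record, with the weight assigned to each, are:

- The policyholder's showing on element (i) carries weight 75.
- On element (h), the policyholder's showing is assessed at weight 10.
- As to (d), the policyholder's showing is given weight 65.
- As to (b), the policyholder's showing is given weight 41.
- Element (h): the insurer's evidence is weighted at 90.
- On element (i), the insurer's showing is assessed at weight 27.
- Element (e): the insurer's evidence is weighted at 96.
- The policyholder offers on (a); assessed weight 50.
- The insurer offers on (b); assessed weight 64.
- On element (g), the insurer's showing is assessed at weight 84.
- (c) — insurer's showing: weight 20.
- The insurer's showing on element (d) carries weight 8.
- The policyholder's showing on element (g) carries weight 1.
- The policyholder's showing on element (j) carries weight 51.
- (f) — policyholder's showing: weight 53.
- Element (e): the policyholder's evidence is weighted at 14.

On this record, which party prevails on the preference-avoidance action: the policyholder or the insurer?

policyholder

— Issue I —
At Stage I.1 the policyholder must meet the balance of probabilities (weight is at least 50): on (a) the weight is 50, ≥ 50, so (a) meets the standard.
  Stage I.1 is satisfied; the onus moves to the insurer.
At Stage I.2 the insurer must meet any credible evidence (weight exceeds 23): on (b) the weight is 64 less the opposing 41 gives net 23, which does not exceed 23, so (b) does not meet the standard; on (c) the weight is 20, ≤ 23, so (c) does not meet the standard.
  The insurer does not carry Stage I.2.
So the policyholder prevails on this issue.
— Issue II —
Stage II.1 (policyholder, a more-likely-than-not showing, weight is at least 55): (d) net 65−8=57 ≥ 55 — meets.
  Stage II.1 carried; the burden shifts to the insurer.
Stage II.2 (insurer, clear and convincing evidence, weight is at least 80): (e) net 96−14=82 ≥ 80 — meets.
  Stage II.2 carried; the final stage is satisfied.
Every stage carried; the insurer prevails on this issue.
— Issue III —
Stage III.1 (policyholder, the balance of probabilities, weight is at least 52): (f) 53 ≥ 52 — meets.
  Stage III.1 carried; the burden shifts to the insurer.
Stage III.2 (insurer, clear and convincing evidence, weight is at least 80): (g) net 84−1=83 ≥ 80 — meets; (h) net 90−10=80 ≥ 80 — meets.
  Stage III.2 carried; the burden shifts to the policyholder.
Stage III.3 (policyholder, the balance of probabilities, weight is at least 52): (i) net 75−27=48 < 52 — fails; (j) 51 < 52 — fails.
  Not every element is met, so the policyholder fails to carry Stage III.3.
So the insurer prevails on this issue.
Per-issue: Issue I → policyholder; Issue II → insurer; Issue III → insurer. The policyholder must prevail on at least one issue; overall, the policyholder prevails.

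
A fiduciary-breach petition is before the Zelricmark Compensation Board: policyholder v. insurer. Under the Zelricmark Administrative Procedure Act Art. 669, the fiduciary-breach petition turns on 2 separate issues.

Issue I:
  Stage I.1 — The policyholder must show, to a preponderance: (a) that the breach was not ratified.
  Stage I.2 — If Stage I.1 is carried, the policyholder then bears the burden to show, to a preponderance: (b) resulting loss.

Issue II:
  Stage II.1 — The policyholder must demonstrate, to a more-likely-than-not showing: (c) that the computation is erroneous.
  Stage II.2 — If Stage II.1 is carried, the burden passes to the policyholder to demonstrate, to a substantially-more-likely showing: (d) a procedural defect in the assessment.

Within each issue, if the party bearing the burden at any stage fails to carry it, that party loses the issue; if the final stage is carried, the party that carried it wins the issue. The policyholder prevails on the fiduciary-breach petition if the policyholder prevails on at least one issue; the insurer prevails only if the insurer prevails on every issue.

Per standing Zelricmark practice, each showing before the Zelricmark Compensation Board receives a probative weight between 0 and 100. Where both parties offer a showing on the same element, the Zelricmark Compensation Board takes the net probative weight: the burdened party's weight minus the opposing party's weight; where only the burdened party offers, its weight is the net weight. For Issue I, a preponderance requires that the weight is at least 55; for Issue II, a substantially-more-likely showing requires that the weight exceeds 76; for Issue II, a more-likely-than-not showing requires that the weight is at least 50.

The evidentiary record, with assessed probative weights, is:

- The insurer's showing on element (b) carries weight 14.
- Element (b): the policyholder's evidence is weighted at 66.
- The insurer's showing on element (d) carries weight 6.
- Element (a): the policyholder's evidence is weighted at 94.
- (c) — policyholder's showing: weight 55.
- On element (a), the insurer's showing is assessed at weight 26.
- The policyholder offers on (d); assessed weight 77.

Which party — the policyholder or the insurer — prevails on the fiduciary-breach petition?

— Issue I —
Stage I.1 (policyholder, a preponderance, weight is at least 55): (a) net 94−26=68 ≥ 55 — meets.
  All elements met. The policyholder retains the burden for Stage I.2.
Stage I.2 (policyholder, a preponderance, weight is at least 55): (b) net 66−14=52 < 55 — fails.
  Stage I.2 not carried; the policyholder fails its burden.
The analysis ends at Stage I.2; the insurer prevails on this issue.
— Issue II —
At Stage II.1 the policyholder must meet a more-likely-than-not showing (weight is at least 50): on (c) the weight is 55, which does reach 50, so (c) meets the standard.
  All elements met. The policyholder retains the burden for Stage II.2.
At Stage II.2 the policyholder must meet a substantially-more-likely showing (weight exceeds 76): on (d) the weight is 77 less the opposing 6 gives net 71, ≤ 76, so (d) does not meet the standard.
  The policyholder does not carry Stage II.2.
The analysis ends at Stage II.2; the insurer prevails on this issue.
Per-issue: Issue I → insurer; Issue II → insurer. The policyholder must prevail on at least one issue; overall, the insurer prevails.

insurer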